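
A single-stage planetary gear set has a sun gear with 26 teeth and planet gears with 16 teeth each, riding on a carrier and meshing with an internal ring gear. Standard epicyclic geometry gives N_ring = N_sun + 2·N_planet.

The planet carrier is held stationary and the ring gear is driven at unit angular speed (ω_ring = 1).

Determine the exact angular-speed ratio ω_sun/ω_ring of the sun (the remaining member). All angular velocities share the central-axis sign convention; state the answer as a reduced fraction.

-29/13

N_ring = 26 + 2·16 = 58
26(ω_s−ω_c) = −58(ω_r−ω_c),  ω_c=0, ω_r=1
ω_s = 0 − (58/26)(1−0) = -29/13
ω_s/ω_r = -29/13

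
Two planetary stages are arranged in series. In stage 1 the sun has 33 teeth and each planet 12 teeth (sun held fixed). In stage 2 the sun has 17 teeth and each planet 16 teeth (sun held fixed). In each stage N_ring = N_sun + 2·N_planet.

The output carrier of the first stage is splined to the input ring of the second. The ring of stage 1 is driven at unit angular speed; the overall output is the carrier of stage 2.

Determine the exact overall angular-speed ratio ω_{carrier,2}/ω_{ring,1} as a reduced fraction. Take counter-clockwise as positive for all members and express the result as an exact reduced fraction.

931/1980

Stage 1: N_ring = 33 + 2·12 = 57
Stage 1: 33(ω_s−ω_c) = −57(ω_r−ω_c),  ω_s=0, ω_r=1
Stage 1: 33(0−ω_c) = −57(1−ω_c)  ⇒  90ω_c = 57  ⇒  ω_c = 19/30
  ⇒ ω_c¹/ω_r¹ = 19/30
Stage 2: N_ring = 17 + 2·16 = 49
Stage 2: 17(ω_s−ω_c) = −49(ω_r−ω_c),  ω_s=0, ω_r=1
Stage 2: 17(0−ω_c) = −49(1−ω_c)  ⇒  66ω_c = 49  ⇒  ω_c = 49/66
  ⇒ ω_c²/ω_r² = 49/66
Coupling ω_r² = ω_c¹ ⇒ overall = 19/30 × 49/66 = 931/1980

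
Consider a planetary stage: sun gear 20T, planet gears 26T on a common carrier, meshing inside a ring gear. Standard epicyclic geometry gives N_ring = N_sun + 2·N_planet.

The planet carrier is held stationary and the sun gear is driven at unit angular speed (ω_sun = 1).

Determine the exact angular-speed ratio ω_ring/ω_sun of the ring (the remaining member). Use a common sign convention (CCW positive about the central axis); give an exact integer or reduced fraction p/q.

N_ring = 20 + 2·26 = 72
20(ω_s−ω_c) = −72(ω_r−ω_c),  ω_c=0, ω_s=1
ω_r = 0 − (20/72)(1−0) = -5/18
ω_r/ω_s = -5/18

-5/18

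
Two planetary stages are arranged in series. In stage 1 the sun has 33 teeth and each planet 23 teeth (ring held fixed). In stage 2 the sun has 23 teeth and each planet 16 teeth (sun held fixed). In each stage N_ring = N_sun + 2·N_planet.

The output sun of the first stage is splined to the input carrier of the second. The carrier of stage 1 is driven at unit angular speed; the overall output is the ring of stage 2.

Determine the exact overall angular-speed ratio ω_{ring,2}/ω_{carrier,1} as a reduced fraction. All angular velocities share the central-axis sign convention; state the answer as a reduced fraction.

Stage 1: N_ring = 33 + 2·23 = 79
Stage 1: 33(ω_s−ω_c) = −79(ω_r−ω_c),  ω_r=0, ω_c=1
Stage 1: ω_s = 1 − (79/33)(0−1) = 112/33
  ⇒ ω_s¹/ω_c¹ = 112/33
Stage 2: N_ring = 23 + 2·16 = 55
Stage 2: 23(ω_s−ω_c) = −55(ω_r−ω_c),  ω_s=0, ω_c=1
Stage 2: ω_r = 1 − (23/55)(0−1) = 78/55
  ⇒ ω_r²/ω_c² = 78/55
Coupling ω_c² = ω_s¹ ⇒ overall = 112/33 × 78/55 = 2912/605

2912/605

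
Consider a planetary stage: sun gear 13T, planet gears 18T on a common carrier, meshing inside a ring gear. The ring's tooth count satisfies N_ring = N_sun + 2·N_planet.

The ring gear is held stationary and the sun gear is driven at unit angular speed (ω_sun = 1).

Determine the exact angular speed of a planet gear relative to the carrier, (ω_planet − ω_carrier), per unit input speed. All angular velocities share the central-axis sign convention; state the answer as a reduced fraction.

N_ring = 13 + 2·18 = 49
13(ω_s−ω_c) = −49(ω_r−ω_c),  ω_r=0, ω_s=1
13(1−ω_c) = −49(0−ω_c)  ⇒  62ω_c = 13  ⇒  ω_c = 13/62
sun–planet: 13·(1−13/62) = −18·(ω_p−ω_c)  ⇒  ω_p−ω_c = −(13/18)·(49/62) = -637/1116

-637/1116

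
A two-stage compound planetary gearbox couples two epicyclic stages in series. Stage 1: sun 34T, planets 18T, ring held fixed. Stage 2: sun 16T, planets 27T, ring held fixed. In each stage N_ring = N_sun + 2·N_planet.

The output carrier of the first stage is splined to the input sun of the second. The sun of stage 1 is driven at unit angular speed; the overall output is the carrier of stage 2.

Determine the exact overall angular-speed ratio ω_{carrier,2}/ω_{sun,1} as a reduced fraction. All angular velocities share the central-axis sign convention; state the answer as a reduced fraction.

34/559

Stage 1: N_ring = 34 + 2·18 = 70
Stage 1: 34(ω_s−ω_c) = −70(ω_r−ω_c),  ω_r=0, ω_s=1
Stage 1: 34(1−ω_c) = −70(0−ω_c)  ⇒  104ω_c = 34  ⇒  ω_c = 17/52
  ⇒ ω_c¹/ω_s¹ = 17/52
Stage 2: N_ring = 16 + 2·27 = 70
Stage 2: 16(ω_s−ω_c) = −70(ω_r−ω_c),  ω_r=0, ω_s=1
Stage 2: 16(1−ω_c) = −70(0−ω_c)  ⇒  86ω_c = 16  ⇒  ω_c = 8/43
  ⇒ ω_c²/ω_s² = 8/43
Coupling ω_s² = ω_c¹ ⇒ overall = 17/52 × 8/43 = 34/559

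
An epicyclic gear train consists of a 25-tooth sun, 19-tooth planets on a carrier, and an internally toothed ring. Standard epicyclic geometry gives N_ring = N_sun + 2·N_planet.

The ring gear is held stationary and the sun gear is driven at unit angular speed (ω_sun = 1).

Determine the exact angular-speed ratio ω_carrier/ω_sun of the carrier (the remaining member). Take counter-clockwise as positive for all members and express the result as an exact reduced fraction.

N_ring = 25 + 2·19 = 63
25(ω_s−ω_c) = −63(ω_r−ω_c),  ω_r=0, ω_s=1
25(1−ω_c) = −63(0−ω_c)  ⇒  88ω_c = 25  ⇒  ω_c = 25/88
ω_c/ω_s = 25/88

25/88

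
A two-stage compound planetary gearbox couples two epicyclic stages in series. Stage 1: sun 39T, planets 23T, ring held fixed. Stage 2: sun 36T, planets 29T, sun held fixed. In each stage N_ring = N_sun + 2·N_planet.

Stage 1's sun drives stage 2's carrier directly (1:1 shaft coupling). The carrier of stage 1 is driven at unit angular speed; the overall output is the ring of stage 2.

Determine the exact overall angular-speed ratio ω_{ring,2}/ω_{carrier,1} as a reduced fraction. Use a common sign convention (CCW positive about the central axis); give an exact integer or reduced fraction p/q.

Stage 1: N_ring = 39 + 2·23 = 85
Stage 1: 39(ω_s−ω_c) = −85(ω_r−ω_c),  ω_r=0, ω_c=1
Stage 1: ω_s = 1 − (85/39)(0−1) = 124/39
  ⇒ ω_s¹/ω_c¹ = 124/39
Stage 2: N_ring = 36 + 2·29 = 94
Stage 2: 36(ω_s−ω_c) = −94(ω_r−ω_c),  ω_s=0, ω_c=1
Stage 2: ω_r = 1 − (36/94)(0−1) = 65/47
  ⇒ ω_r²/ω_c² = 65/47
Coupling ω_c² = ω_s¹ ⇒ overall = 124/39 × 65/47 = 620/141

620/141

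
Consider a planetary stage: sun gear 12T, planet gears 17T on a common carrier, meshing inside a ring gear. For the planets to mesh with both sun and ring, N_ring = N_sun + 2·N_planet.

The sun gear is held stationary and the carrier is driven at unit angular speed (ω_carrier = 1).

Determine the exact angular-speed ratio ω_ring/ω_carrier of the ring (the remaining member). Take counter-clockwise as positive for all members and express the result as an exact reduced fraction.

N_ring = 12 + 2·17 = 46
12(ω_s−ω_c) = −46(ω_r−ω_c),  ω_s=0, ω_c=1
ω_r = 1 − (12/46)(0−1) = 29/23
ω_r/ω_c = 29/23

29/23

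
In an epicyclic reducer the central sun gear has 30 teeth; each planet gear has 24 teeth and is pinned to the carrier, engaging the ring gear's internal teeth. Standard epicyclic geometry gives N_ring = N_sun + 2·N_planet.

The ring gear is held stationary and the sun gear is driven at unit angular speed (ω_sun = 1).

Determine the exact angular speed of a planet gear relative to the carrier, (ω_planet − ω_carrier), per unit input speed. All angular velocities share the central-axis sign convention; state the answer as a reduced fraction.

N_ring = 30 + 2·24 = 78
30(ω_s−ω_c) = −78(ω_r−ω_c),  ω_r=0, ω_s=1
30(1−ω_c) = −78(0−ω_c)  ⇒  108ω_c = 30  ⇒  ω_c = 5/18
sun–planet: 30·(1−5/18) = −24·(ω_p−ω_c)  ⇒  ω_p−ω_c = −(30/24)·(13/18) = -65/72

-65/72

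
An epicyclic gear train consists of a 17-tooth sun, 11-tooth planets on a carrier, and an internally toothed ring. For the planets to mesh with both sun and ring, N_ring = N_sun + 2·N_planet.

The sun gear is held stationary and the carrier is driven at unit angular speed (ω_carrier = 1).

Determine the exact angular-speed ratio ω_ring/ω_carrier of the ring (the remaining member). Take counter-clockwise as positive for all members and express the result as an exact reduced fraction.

56/39

N_ring = 17 + 2·11 = 39
17(ω_s−ω_c) = −39(ω_r−ω_c),  ω_s=0, ω_c=1
ω_r = 1 − (17/39)(0−1) = 56/39
ω_r/ω_c = 56/39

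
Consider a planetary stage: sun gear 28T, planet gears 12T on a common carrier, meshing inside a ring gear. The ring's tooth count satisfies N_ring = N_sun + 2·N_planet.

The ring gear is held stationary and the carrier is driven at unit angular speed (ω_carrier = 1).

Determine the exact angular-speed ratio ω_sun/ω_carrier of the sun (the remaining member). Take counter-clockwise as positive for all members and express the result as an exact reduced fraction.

20/7

N_ring = 28 + 2·12 = 52
28(ω_s−ω_c) = −52(ω_r−ω_c),  ω_r=0, ω_c=1
ω_s = 1 − (52/28)(0−1) = 20/7
ω_s/ω_c = 20/7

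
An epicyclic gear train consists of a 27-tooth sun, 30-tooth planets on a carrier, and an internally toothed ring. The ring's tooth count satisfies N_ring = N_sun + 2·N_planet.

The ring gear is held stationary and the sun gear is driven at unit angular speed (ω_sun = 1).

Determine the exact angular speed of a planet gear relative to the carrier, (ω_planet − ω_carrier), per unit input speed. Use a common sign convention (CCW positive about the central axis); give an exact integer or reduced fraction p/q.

N_ring = 27 + 2·30 = 87
27(ω_s−ω_c) = −87(ω_r−ω_c),  ω_r=0, ω_s=1
27(1−ω_c) = −87(0−ω_c)  ⇒  114ω_c = 27  ⇒  ω_c = 9/38
sun–planet: 27·(1−9/38) = −30·(ω_p−ω_c)  ⇒  ω_p−ω_c = −(27/30)·(29/38) = -261/380

-261/380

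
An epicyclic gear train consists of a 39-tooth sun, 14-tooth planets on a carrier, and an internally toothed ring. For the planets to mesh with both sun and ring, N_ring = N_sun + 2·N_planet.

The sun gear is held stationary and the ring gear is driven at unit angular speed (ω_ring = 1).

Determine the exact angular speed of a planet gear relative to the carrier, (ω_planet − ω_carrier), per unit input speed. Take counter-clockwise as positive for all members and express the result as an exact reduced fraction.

N_ring = 39 + 2·14 = 67
39(ω_s−ω_c) = −67(ω_r−ω_c),  ω_s=0, ω_r=1
39(0−ω_c) = −67(1−ω_c)  ⇒  106ω_c = 67  ⇒  ω_c = 67/106
sun–planet: 39·(0−67/106) = −14·(ω_p−ω_c)  ⇒  ω_p−ω_c = −(39/14)·(-67/106) = 2613/1484

2613/1484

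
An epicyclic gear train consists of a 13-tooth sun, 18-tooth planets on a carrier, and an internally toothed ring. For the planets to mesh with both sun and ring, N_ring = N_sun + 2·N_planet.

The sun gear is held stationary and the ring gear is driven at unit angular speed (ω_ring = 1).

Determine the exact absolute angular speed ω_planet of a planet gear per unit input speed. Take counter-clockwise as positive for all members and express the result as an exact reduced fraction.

49/36

N_ring = 13 + 2·18 = 49
13(ω_s−ω_c) = −49(ω_r−ω_c),  ω_s=0, ω_r=1
13(0−ω_c) = −49(1−ω_c)  ⇒  62ω_c = 49  ⇒  ω_c = 49/62
sun–planet: 13·(0−49/62) = −18·(ω_p−ω_c)  ⇒  ω_p−ω_c = −(13/18)·(-49/62) = 637/1116
ω_p = 49/62 + 637/1116 = 49/36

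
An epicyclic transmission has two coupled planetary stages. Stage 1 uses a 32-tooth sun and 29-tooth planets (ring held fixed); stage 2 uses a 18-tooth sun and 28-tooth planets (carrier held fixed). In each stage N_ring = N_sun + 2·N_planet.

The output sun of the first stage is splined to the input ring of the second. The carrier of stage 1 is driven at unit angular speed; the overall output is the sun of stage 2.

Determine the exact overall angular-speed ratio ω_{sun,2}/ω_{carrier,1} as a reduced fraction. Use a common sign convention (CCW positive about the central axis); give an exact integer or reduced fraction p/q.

-2257/144

Stage 1: N_ring = 32 + 2·29 = 90
Stage 1: 32(ω_s−ω_c) = −90(ω_r−ω_c),  ω_r=0, ω_c=1
Stage 1: ω_s = 1 − (90/32)(0−1) = 61/16
  ⇒ ω_s¹/ω_c¹ = 61/16
Stage 2: N_ring = 18 + 2·28 = 74
Stage 2: 18(ω_s−ω_c) = −74(ω_r−ω_c),  ω_c=0, ω_r=1
Stage 2: ω_s = 0 − (74/18)(1−0) = -37/9
  ⇒ ω_s²/ω_r² = -37/9
Coupling ω_r² = ω_s¹ ⇒ overall = 61/16 × -37/9 = -2257/144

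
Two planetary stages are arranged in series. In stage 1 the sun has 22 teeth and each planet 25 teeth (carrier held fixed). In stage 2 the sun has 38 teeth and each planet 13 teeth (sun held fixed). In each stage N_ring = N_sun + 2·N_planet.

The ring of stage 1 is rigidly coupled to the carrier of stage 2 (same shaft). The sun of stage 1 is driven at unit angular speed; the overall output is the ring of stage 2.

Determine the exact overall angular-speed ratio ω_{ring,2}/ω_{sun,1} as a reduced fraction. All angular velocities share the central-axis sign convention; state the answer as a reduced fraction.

Stage 1: N_ring = 22 + 2·25 = 72
Stage 1: 22(ω_s−ω_c) = −72(ω_r−ω_c),  ω_c=0, ω_s=1
Stage 1: ω_r = 0 − (22/72)(1−0) = -11/36
  ⇒ ω_r¹/ω_s¹ = -11/36
Stage 2: N_ring = 38 + 2·13 = 64
Stage 2: 38(ω_s−ω_c) = −64(ω_r−ω_c),  ω_s=0, ω_c=1
Stage 2: ω_r = 1 − (38/64)(0−1) = 51/32
  ⇒ ω_r²/ω_c² = 51/32
Coupling ω_c² = ω_r¹ ⇒ overall = -11/36 × 51/32 = -187/384

-187/384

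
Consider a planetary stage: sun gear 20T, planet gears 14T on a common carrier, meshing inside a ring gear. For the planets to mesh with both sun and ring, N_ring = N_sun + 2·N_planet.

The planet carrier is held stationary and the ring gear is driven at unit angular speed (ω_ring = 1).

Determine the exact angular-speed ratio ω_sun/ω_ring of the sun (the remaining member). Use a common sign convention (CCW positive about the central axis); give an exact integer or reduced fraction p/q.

-12/5

N_ring = 20 + 2·14 = 48
20(ω_s−ω_c) = −48(ω_r−ω_c),  ω_c=0, ω_r=1
ω_s = 0 − (48/20)(1−0) = -12/5
ω_s/ω_r = -12/5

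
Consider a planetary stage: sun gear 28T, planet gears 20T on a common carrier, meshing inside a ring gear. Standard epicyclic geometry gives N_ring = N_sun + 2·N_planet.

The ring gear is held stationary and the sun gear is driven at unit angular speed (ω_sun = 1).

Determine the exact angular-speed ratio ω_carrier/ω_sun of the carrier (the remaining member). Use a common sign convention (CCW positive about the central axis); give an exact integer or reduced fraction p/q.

N_ring = 28 + 2·20 = 68
28(ω_s−ω_c) = −68(ω_r−ω_c),  ω_r=0, ω_s=1
28(1−ω_c) = −68(0−ω_c)  ⇒  96ω_c = 28  ⇒  ω_c = 7/24
ω_c/ω_s = 7/24

7/24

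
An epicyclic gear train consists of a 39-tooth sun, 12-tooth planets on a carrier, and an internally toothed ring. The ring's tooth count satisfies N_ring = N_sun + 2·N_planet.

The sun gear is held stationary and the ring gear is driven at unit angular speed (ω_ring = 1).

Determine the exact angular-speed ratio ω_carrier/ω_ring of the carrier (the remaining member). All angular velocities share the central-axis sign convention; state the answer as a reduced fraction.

N_ring = 39 + 2·12 = 63
39(ω_s−ω_c) = −63(ω_r−ω_c),  ω_s=0, ω_r=1
39(0−ω_c) = −63(1−ω_c)  ⇒  102ω_c = 63  ⇒  ω_c = 21/34
ω_c/ω_r = 21/34

21/34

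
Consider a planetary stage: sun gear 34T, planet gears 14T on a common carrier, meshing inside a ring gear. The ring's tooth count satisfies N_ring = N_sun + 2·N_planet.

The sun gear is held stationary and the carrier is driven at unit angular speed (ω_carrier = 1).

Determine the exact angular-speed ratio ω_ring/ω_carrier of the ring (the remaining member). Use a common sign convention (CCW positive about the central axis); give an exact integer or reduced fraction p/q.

48/31

N_ring = 34 + 2·14 = 62
34(ω_s−ω_c) = −62(ω_r−ω_c),  ω_s=0, ω_c=1
ω_r = 1 − (34/62)(0−1) = 48/31
ω_r/ω_c = 48/31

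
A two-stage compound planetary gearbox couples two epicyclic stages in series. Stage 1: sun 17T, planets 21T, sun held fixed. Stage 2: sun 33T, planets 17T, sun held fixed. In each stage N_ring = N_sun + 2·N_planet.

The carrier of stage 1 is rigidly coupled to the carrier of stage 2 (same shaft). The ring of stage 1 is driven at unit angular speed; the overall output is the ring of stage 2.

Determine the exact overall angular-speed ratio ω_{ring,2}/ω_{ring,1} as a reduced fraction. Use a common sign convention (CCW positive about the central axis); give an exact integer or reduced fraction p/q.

1475/1273

Stage 1: N_ring = 17 + 2·21 = 59
Stage 1: 17(ω_s−ω_c) = −59(ω_r−ω_c),  ω_s=0, ω_r=1
Stage 1: 17(0−ω_c) = −59(1−ω_c)  ⇒  76ω_c = 59  ⇒  ω_c = 59/76
  ⇒ ω_c¹/ω_r¹ = 59/76
Stage 2: N_ring = 33 + 2·17 = 67
Stage 2: 33(ω_s−ω_c) = −67(ω_r−ω_c),  ω_s=0, ω_c=1
Stage 2: ω_r = 1 − (33/67)(0−1) = 100/67
  ⇒ ω_r²/ω_c² = 100/67
Coupling ω_c² = ω_c¹ ⇒ overall = 59/76 × 100/67 = 1475/1273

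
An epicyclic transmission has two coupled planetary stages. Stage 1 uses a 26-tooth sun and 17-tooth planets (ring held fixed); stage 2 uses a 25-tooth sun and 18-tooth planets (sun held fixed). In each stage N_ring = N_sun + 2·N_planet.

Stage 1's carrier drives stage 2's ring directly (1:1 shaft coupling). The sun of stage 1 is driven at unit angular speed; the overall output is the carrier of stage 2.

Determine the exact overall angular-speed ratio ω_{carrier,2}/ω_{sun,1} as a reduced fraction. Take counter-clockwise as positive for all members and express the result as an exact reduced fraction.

793/3698

Stage 1: N_ring = 26 + 2·17 = 60
Stage 1: 26(ω_s−ω_c) = −60(ω_r−ω_c),  ω_r=0, ω_s=1
Stage 1: 26(1−ω_c) = −60(0−ω_c)  ⇒  86ω_c = 26  ⇒  ω_c = 13/43
  ⇒ ω_c¹/ω_s¹ = 13/43
Stage 2: N_ring = 25 + 2·18 = 61
Stage 2: 25(ω_s−ω_c) = −61(ω_r−ω_c),  ω_s=0, ω_r=1
Stage 2: 25(0−ω_c) = −61(1−ω_c)  ⇒  86ω_c = 61  ⇒  ω_c = 61/86
  ⇒ ω_c²/ω_r² = 61/86
Coupling ω_r² = ω_c¹ ⇒ overall = 13/43 × 61/86 = 793/3698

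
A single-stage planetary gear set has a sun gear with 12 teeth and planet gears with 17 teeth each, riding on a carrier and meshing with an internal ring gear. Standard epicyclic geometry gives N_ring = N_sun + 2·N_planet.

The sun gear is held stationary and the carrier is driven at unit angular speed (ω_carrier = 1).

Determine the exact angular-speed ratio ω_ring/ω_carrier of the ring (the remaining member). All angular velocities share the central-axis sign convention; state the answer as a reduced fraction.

29/23

N_ring = 12 + 2·17 = 46
12(ω_s−ω_c) = −46(ω_r−ω_c),  ω_s=0, ω_c=1
ω_r = 1 − (12/46)(0−1) = 29/23
ω_r/ω_c = 29/23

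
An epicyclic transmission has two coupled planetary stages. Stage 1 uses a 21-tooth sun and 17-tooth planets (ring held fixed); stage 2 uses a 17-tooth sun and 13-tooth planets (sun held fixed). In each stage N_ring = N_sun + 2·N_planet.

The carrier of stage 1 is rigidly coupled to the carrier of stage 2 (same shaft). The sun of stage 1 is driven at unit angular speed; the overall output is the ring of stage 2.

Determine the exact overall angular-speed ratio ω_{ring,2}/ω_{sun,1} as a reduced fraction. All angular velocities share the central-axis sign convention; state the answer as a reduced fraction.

315/817

Stage 1: N_ring = 21 + 2·17 = 55
Stage 1: 21(ω_s−ω_c) = −55(ω_r−ω_c),  ω_r=0, ω_s=1
Stage 1: 21(1−ω_c) = −55(0−ω_c)  ⇒  76ω_c = 21  ⇒  ω_c = 21/76
  ⇒ ω_c¹/ω_s¹ = 21/76
Stage 2: N_ring = 17 + 2·13 = 43
Stage 2: 17(ω_s−ω_c) = −43(ω_r−ω_c),  ω_s=0, ω_c=1
Stage 2: ω_r = 1 − (17/43)(0−1) = 60/43
  ⇒ ω_r²/ω_c² = 60/43
Coupling ω_c² = ω_c¹ ⇒ overall = 21/76 × 60/43 = 315/817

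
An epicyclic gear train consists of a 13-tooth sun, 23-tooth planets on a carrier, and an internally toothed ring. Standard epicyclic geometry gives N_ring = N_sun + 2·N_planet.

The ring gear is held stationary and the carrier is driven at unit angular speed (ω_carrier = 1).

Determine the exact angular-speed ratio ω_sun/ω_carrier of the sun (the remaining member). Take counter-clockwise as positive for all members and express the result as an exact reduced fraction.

72/13

N_ring = 13 + 2·23 = 59
13(ω_s−ω_c) = −59(ω_r−ω_c),  ω_r=0, ω_c=1
ω_s = 1 − (59/13)(0−1) = 72/13
ω_s/ω_c = 72/13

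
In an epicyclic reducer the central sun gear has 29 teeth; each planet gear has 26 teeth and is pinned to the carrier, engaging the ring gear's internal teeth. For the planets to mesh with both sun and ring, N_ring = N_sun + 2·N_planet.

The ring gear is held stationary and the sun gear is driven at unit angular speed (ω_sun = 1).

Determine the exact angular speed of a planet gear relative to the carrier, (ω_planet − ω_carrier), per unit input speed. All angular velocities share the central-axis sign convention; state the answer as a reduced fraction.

N_ring = 29 + 2·26 = 81
29(ω_s−ω_c) = −81(ω_r−ω_c),  ω_r=0, ω_s=1
29(1−ω_c) = −81(0−ω_c)  ⇒  110ω_c = 29  ⇒  ω_c = 29/110
sun–planet: 29·(1−29/110) = −26·(ω_p−ω_c)  ⇒  ω_p−ω_c = −(29/26)·(81/110) = -2349/2860

-2349/2860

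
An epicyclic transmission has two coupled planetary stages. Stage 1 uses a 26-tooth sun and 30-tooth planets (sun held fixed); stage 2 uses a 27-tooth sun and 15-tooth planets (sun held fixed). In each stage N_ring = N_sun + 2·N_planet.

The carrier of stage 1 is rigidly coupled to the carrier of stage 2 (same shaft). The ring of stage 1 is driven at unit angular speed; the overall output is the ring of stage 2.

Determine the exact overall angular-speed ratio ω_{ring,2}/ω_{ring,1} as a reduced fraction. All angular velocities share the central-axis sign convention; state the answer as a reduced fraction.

43/38

Stage 1: N_ring = 26 + 2·30 = 86
Stage 1: 26(ω_s−ω_c) = −86(ω_r−ω_c),  ω_s=0, ω_r=1
Stage 1: 26(0−ω_c) = −86(1−ω_c)  ⇒  112ω_c = 86  ⇒  ω_c = 43/56
  ⇒ ω_c¹/ω_r¹ = 43/56
Stage 2: N_ring = 27 + 2·15 = 57
Stage 2: 27(ω_s−ω_c) = −57(ω_r−ω_c),  ω_s=0, ω_c=1
Stage 2: ω_r = 1 − (27/57)(0−1) = 28/19
  ⇒ ω_r²/ω_c² = 28/19
Coupling ω_c² = ω_c¹ ⇒ overall = 43/56 × 28/19 = 43/38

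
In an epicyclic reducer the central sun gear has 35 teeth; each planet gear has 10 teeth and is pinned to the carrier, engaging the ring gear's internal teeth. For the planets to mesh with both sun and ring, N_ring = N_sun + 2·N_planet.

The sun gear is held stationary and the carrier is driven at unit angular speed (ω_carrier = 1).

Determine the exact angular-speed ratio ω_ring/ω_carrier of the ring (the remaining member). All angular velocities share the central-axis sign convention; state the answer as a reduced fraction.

18/11

N_ring = 35 + 2·10 = 55
35(ω_s−ω_c) = −55(ω_r−ω_c),  ω_s=0, ω_c=1
ω_r = 1 − (35/55)(0−1) = 18/11
ω_r/ω_c = 18/11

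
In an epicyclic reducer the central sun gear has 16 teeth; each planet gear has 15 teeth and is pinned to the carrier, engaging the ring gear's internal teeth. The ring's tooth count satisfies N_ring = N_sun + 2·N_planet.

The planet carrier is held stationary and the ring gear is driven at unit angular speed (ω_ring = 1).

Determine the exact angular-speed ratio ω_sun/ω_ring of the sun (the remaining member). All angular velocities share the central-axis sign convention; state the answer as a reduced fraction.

-23/8

N_ring = 16 + 2·15 = 46
16(ω_s−ω_c) = −46(ω_r−ω_c),  ω_c=0, ω_r=1
ω_s = 0 − (46/16)(1−0) = -23/8
ω_s/ω_r = -23/8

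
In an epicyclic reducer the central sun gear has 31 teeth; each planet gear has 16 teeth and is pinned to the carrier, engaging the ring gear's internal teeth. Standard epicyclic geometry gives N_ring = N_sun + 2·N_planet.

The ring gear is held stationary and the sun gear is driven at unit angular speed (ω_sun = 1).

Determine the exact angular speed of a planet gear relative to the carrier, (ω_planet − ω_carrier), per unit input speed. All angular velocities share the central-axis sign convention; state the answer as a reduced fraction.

N_ring = 31 + 2·16 = 63
31(ω_s−ω_c) = −63(ω_r−ω_c),  ω_r=0, ω_s=1
31(1−ω_c) = −63(0−ω_c)  ⇒  94ω_c = 31  ⇒  ω_c = 31/94
sun–planet: 31·(1−31/94) = −16·(ω_p−ω_c)  ⇒  ω_p−ω_c = −(31/16)·(63/94) = -1953/1504

-1953/1504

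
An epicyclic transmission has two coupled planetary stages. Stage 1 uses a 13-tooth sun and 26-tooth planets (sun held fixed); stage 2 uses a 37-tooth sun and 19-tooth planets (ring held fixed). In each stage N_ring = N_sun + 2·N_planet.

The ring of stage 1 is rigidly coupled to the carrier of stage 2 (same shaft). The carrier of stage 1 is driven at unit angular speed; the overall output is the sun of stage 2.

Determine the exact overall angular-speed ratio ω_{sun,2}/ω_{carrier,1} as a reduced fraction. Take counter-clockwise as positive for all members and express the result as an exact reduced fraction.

Stage 1: N_ring = 13 + 2·26 = 65
Stage 1: 13(ω_s−ω_c) = −65(ω_r−ω_c),  ω_s=0, ω_c=1
Stage 1: ω_r = 1 − (13/65)(0−1) = 6/5
  ⇒ ω_r¹/ω_c¹ = 6/5
Stage 2: N_ring = 37 + 2·19 = 75
Stage 2: 37(ω_s−ω_c) = −75(ω_r−ω_c),  ω_r=0, ω_c=1
Stage 2: ω_s = 1 − (75/37)(0−1) = 112/37
  ⇒ ω_s²/ω_c² = 112/37
Coupling ω_c² = ω_r¹ ⇒ overall = 6/5 × 112/37 = 672/185

672/185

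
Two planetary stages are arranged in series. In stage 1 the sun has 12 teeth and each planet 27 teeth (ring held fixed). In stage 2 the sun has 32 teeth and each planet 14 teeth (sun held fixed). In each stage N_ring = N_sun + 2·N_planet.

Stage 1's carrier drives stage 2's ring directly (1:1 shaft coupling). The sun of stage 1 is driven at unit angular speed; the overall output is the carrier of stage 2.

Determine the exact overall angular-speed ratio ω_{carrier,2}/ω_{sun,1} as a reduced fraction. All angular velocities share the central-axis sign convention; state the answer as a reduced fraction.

30/299

Stage 1: N_ring = 12 + 2·27 = 66
Stage 1: 12(ω_s−ω_c) = −66(ω_r−ω_c),  ω_r=0, ω_s=1
Stage 1: 12(1−ω_c) = −66(0−ω_c)  ⇒  78ω_c = 12  ⇒  ω_c = 2/13
  ⇒ ω_c¹/ω_s¹ = 2/13
Stage 2: N_ring = 32 + 2·14 = 60
Stage 2: 32(ω_s−ω_c) = −60(ω_r−ω_c),  ω_s=0, ω_r=1
Stage 2: 32(0−ω_c) = −60(1−ω_c)  ⇒  92ω_c = 60  ⇒  ω_c = 15/23
  ⇒ ω_c²/ω_r² = 15/23
Coupling ω_r² = ω_c¹ ⇒ overall = 2/13 × 15/23 = 30/299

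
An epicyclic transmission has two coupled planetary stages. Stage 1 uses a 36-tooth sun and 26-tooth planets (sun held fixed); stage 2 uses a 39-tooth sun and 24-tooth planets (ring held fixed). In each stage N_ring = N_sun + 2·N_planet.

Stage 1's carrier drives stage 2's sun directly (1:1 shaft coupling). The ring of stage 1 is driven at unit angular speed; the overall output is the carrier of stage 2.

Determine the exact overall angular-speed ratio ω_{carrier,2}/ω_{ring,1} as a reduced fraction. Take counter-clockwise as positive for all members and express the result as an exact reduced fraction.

Stage 1: N_ring = 36 + 2·26 = 88
Stage 1: 36(ω_s−ω_c) = −88(ω_r−ω_c),  ω_s=0, ω_r=1
Stage 1: 36(0−ω_c) = −88(1−ω_c)  ⇒  124ω_c = 88  ⇒  ω_c = 22/31
  ⇒ ω_c¹/ω_r¹ = 22/31
Stage 2: N_ring = 39 + 2·24 = 87
Stage 2: 39(ω_s−ω_c) = −87(ω_r−ω_c),  ω_r=0, ω_s=1
Stage 2: 39(1−ω_c) = −87(0−ω_c)  ⇒  126ω_c = 39  ⇒  ω_c = 13/42
  ⇒ ω_c²/ω_s² = 13/42
Coupling ω_s² = ω_c¹ ⇒ overall = 22/31 × 13/42 = 143/651

143/651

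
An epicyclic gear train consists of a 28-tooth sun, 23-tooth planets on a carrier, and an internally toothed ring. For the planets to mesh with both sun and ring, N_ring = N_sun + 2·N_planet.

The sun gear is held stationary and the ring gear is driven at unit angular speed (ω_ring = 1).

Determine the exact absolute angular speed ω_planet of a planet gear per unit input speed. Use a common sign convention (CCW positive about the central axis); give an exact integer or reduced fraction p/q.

N_ring = 28 + 2·23 = 74
28(ω_s−ω_c) = −74(ω_r−ω_c),  ω_s=0, ω_r=1
28(0−ω_c) = −74(1−ω_c)  ⇒  102ω_c = 74  ⇒  ω_c = 37/51
sun–planet: 28·(0−37/51) = −23·(ω_p−ω_c)  ⇒  ω_p−ω_c = −(28/23)·(-37/51) = 1036/1173
ω_p = 37/51 + 1036/1173 = 37/23

37/23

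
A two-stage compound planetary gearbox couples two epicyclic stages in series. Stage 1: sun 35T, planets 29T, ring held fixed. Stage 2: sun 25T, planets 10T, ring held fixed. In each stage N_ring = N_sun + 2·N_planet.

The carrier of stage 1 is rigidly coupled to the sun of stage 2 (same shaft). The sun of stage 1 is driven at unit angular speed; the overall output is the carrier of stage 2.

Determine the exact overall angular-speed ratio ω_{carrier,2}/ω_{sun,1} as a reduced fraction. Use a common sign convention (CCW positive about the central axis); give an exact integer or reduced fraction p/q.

Stage 1: N_ring = 35 + 2·29 = 93
Stage 1: 35(ω_s−ω_c) = −93(ω_r−ω_c),  ω_r=0, ω_s=1
Stage 1: 35(1−ω_c) = −93(0−ω_c)  ⇒  128ω_c = 35  ⇒  ω_c = 35/128
  ⇒ ω_c¹/ω_s¹ = 35/128
Stage 2: N_ring = 25 + 2·10 = 45
Stage 2: 25(ω_s−ω_c) = −45(ω_r−ω_c),  ω_r=0, ω_s=1
Stage 2: 25(1−ω_c) = −45(0−ω_c)  ⇒  70ω_c = 25  ⇒  ω_c = 5/14
  ⇒ ω_c²/ω_s² = 5/14
Coupling ω_s² = ω_c¹ ⇒ overall = 35/128 × 5/14 = 25/256

25/256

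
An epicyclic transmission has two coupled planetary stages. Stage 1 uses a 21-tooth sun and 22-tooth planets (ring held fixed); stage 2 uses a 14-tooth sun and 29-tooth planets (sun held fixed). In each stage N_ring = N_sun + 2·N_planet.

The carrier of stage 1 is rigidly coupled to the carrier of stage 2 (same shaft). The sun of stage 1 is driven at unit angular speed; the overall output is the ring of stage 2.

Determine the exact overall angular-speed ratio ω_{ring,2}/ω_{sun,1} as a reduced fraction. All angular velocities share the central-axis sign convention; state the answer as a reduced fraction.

7/24

Stage 1: N_ring = 21 + 2·22 = 65
Stage 1: 21(ω_s−ω_c) = −65(ω_r−ω_c),  ω_r=0, ω_s=1
Stage 1: 21(1−ω_c) = −65(0−ω_c)  ⇒  86ω_c = 21  ⇒  ω_c = 21/86
  ⇒ ω_c¹/ω_s¹ = 21/86
Stage 2: N_ring = 14 + 2·29 = 72
Stage 2: 14(ω_s−ω_c) = −72(ω_r−ω_c),  ω_s=0, ω_c=1
Stage 2: ω_r = 1 − (14/72)(0−1) = 43/36
  ⇒ ω_r²/ω_c² = 43/36
Coupling ω_c² = ω_c¹ ⇒ overall = 21/86 × 43/36 = 7/24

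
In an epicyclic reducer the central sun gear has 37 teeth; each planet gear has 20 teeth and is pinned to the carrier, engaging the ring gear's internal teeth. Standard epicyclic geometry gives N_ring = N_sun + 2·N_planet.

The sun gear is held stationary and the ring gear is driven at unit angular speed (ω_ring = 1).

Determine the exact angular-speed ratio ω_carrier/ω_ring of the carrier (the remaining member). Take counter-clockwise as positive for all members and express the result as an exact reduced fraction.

77/114

N_ring = 37 + 2·20 = 77
37(ω_s−ω_c) = −77(ω_r−ω_c),  ω_s=0, ω_r=1
37(0−ω_c) = −77(1−ω_c)  ⇒  114ω_c = 77  ⇒  ω_c = 77/114
ω_c/ω_r = 77/114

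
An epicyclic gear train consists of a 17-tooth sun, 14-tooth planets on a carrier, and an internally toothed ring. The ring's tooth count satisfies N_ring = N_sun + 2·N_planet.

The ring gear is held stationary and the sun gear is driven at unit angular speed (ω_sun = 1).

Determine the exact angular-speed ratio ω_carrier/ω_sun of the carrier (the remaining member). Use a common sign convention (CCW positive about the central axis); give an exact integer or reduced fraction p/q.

17/62

N_ring = 17 + 2·14 = 45
17(ω_s−ω_c) = −45(ω_r−ω_c),  ω_r=0, ω_s=1
17(1−ω_c) = −45(0−ω_c)  ⇒  62ω_c = 17  ⇒  ω_c = 17/62
ω_c/ω_s = 17/62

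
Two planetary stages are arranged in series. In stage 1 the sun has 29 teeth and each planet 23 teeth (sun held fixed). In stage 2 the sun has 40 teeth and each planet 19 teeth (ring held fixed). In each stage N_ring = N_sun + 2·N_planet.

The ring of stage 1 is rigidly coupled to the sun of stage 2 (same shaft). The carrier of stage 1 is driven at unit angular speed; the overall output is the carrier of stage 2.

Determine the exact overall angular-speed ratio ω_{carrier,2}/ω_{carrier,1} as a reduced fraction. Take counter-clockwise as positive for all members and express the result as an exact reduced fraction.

416/885

Stage 1: N_ring = 29 + 2·23 = 75
Stage 1: 29(ω_s−ω_c) = −75(ω_r−ω_c),  ω_s=0, ω_c=1
Stage 1: ω_r = 1 − (29/75)(0−1) = 104/75
  ⇒ ω_r¹/ω_c¹ = 104/75
Stage 2: N_ring = 40 + 2·19 = 78
Stage 2: 40(ω_s−ω_c) = −78(ω_r−ω_c),  ω_r=0, ω_s=1
Stage 2: 40(1−ω_c) = −78(0−ω_c)  ⇒  118ω_c = 40  ⇒  ω_c = 20/59
  ⇒ ω_c²/ω_s² = 20/59
Coupling ω_s² = ω_r¹ ⇒ overall = 104/75 × 20/59 = 416/885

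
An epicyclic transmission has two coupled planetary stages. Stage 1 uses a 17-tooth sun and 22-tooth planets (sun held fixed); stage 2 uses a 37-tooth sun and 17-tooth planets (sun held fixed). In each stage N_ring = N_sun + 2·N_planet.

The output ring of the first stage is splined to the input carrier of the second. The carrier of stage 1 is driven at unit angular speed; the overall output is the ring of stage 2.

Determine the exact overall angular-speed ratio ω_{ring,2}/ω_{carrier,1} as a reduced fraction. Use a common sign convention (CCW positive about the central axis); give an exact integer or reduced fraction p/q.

Stage 1: N_ring = 17 + 2·22 = 61
Stage 1: 17(ω_s−ω_c) = −61(ω_r−ω_c),  ω_s=0, ω_c=1
Stage 1: ω_r = 1 − (17/61)(0−1) = 78/61
  ⇒ ω_r¹/ω_c¹ = 78/61
Stage 2: N_ring = 37 + 2·17 = 71
Stage 2: 37(ω_s−ω_c) = −71(ω_r−ω_c),  ω_s=0, ω_c=1
Stage 2: ω_r = 1 − (37/71)(0−1) = 108/71
  ⇒ ω_r²/ω_c² = 108/71
Coupling ω_c² = ω_r¹ ⇒ overall = 78/61 × 108/71 = 8424/4331

8424/4331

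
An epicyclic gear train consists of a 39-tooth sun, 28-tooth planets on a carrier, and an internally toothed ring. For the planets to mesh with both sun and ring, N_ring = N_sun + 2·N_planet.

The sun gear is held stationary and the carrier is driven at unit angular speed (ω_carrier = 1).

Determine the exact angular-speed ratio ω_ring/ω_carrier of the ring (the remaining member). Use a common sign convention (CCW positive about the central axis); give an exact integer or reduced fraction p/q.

134/95

N_ring = 39 + 2·28 = 95
39(ω_s−ω_c) = −95(ω_r−ω_c),  ω_s=0, ω_c=1
ω_r = 1 − (39/95)(0−1) = 134/95
ω_r/ω_c = 134/95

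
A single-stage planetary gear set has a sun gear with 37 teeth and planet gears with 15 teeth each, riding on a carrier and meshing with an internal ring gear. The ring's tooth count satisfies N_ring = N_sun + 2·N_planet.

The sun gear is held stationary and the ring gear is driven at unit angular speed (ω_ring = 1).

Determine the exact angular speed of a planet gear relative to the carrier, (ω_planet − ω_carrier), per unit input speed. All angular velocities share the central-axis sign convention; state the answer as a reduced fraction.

N_ring = 37 + 2·15 = 67
37(ω_s−ω_c) = −67(ω_r−ω_c),  ω_s=0, ω_r=1
37(0−ω_c) = −67(1−ω_c)  ⇒  104ω_c = 67  ⇒  ω_c = 67/104
sun–planet: 37·(0−67/104) = −15·(ω_p−ω_c)  ⇒  ω_p−ω_c = −(37/15)·(-67/104) = 2479/1560

2479/1560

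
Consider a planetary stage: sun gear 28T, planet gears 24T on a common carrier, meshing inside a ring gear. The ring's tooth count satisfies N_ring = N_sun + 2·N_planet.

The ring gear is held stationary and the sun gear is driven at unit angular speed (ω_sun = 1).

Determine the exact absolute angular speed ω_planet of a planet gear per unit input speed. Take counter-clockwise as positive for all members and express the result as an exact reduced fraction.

N_ring = 28 + 2·24 = 76
28(ω_s−ω_c) = −76(ω_r−ω_c),  ω_r=0, ω_s=1
28(1−ω_c) = −76(0−ω_c)  ⇒  104ω_c = 28  ⇒  ω_c = 7/26
sun–planet: 28·(1−7/26) = −24·(ω_p−ω_c)  ⇒  ω_p−ω_c = −(28/24)·(19/26) = -133/156
ω_p = 7/26 − 133/156 = -7/12

-7/12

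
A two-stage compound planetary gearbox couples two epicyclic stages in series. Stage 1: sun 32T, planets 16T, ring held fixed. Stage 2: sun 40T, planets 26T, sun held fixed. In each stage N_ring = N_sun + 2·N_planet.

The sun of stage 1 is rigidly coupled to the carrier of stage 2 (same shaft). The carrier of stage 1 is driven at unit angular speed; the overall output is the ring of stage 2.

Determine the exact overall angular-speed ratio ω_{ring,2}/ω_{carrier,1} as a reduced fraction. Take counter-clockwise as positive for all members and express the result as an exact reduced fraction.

99/23

Stage 1: N_ring = 32 + 2·16 = 64
Stage 1: 32(ω_s−ω_c) = −64(ω_r−ω_c),  ω_r=0, ω_c=1
Stage 1: ω_s = 1 − (64/32)(0−1) = 3
  ⇒ ω_s¹/ω_c¹ = 3
Stage 2: N_ring = 40 + 2·26 = 92
Stage 2: 40(ω_s−ω_c) = −92(ω_r−ω_c),  ω_s=0, ω_c=1
Stage 2: ω_r = 1 − (40/92)(0−1) = 33/23
  ⇒ ω_r²/ω_c² = 33/23
Coupling ω_c² = ω_s¹ ⇒ overall = 3 × 33/23 = 99/23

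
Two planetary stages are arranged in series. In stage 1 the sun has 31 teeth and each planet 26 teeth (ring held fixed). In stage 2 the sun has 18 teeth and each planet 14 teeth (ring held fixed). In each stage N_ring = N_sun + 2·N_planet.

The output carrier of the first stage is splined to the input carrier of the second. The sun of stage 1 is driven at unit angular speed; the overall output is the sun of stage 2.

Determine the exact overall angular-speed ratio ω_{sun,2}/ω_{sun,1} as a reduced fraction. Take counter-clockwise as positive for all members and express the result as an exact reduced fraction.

Stage 1: N_ring = 31 + 2·26 = 83
Stage 1: 31(ω_s−ω_c) = −83(ω_r−ω_c),  ω_r=0, ω_s=1
Stage 1: 31(1−ω_c) = −83(0−ω_c)  ⇒  114ω_c = 31  ⇒  ω_c = 31/114
  ⇒ ω_c¹/ω_s¹ = 31/114
Stage 2: N_ring = 18 + 2·14 = 46
Stage 2: 18(ω_s−ω_c) = −46(ω_r−ω_c),  ω_r=0, ω_c=1
Stage 2: ω_s = 1 − (46/18)(0−1) = 32/9
  ⇒ ω_s²/ω_c² = 32/9
Coupling ω_c² = ω_c¹ ⇒ overall = 31/114 × 32/9 = 496/513

496/513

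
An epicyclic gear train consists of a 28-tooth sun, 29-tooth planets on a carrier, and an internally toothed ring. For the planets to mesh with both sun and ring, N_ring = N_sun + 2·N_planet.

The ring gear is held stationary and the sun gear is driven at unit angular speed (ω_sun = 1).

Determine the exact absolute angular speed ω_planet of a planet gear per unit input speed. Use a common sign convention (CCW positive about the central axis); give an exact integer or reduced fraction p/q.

-14/29

N_ring = 28 + 2·29 = 86
28(ω_s−ω_c) = −86(ω_r−ω_c),  ω_r=0, ω_s=1
28(1−ω_c) = −86(0−ω_c)  ⇒  114ω_c = 28  ⇒  ω_c = 14/57
sun–planet: 28·(1−14/57) = −29·(ω_p−ω_c)  ⇒  ω_p−ω_c = −(28/29)·(43/57) = -1204/1653
ω_p = 14/57 − 1204/1653 = -14/29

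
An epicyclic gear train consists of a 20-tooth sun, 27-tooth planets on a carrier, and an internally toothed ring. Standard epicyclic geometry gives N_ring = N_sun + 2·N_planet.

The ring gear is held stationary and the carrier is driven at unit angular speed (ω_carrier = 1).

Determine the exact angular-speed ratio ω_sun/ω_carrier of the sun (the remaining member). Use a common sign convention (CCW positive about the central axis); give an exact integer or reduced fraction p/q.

N_ring = 20 + 2·27 = 74
20(ω_s−ω_c) = −74(ω_r−ω_c),  ω_r=0, ω_c=1
ω_s = 1 − (74/20)(0−1) = 47/10
ω_s/ω_c = 47/10

47/10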